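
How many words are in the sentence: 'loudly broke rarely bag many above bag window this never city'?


Counting words by splitting on spaces:
  Word 1: 'loudly'
  Word 2: 'broke'
  Word 3: 'rarely'
  Word 4: 'bag'
  Word 5: 'many'
  Word 6: 'above'
  Word 7: 'bag'
  Word 8: 'window'
  Word 9: 'this'
  Word 10: 'never'
  Word 11: 'city'
Total words: 11

11


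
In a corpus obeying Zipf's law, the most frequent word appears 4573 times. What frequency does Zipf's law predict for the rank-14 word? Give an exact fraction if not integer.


Zipf's law: freq(rank) = f1 / rank
f1 = 4573, rank = 14
freq = 4573 / 14
GCD(4573, 14) = 1
Simplified: 4573/14

4573/14


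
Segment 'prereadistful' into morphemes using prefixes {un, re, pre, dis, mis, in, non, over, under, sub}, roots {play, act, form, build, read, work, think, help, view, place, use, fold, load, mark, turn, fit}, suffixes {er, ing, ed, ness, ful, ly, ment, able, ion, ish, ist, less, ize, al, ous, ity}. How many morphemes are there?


Segmenting 'prereadistful' against the inventory:
  'pre' -> prefix (morpheme 1)
  'read' -> root (morpheme 2)
  'ist' -> suffix (morpheme 3)
  'ful' -> suffix (morpheme 4)
Total morphemes: 4

4


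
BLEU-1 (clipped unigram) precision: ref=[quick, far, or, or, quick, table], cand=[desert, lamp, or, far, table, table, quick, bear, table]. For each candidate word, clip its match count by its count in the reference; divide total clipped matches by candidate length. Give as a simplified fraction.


Reference word counts: {'far': 1, 'or': 2, 'quick': 2, 'table': 1}
Checking each candidate word (with clipping):
  'desert' -> not in reference -> no match (matches: 0)
  'lamp' -> not in reference -> no match (matches: 0)
  'or' -> in reference (ref count 2, used 1/2) -> match (matches: 1)
  'far' -> in reference (ref count 1, used 1/1) -> match (matches: 2)
  'table' -> in reference (ref count 1, used 1/1) -> match (matches: 3)
  'table' -> ref count 1 already used up (1/1) -> clipped, no match (matches: 3)
  'quick' -> in reference (ref count 2, used 1/2) -> match (matches: 4)
  'bear' -> not in reference -> no match (matches: 4)
  'table' -> ref count 1 already used up (1/1) -> clipped, no match (matches: 4)
Clipped matches: 4, Candidate length: 9
Precision = 4/9

4/9


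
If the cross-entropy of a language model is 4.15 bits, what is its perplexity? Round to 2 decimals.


Perplexity formula: PP = 2^H
H = 4.15
PP = 2^4.15
Decompose: 2^4.15 = 2^4 * 2^0.15
2^4 = 16, 2^0.15 ~ 1.1095695
PP ~ 16 * 1.1095695 = 17.7531120
Rounded to 2 decimals: 17.75

17.75


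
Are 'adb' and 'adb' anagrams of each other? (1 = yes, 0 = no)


Sort characters of 'adb': 'abd'
Sort characters of 'adb': 'abd'
Sorted forms match -> they ARE anagrams
Result: 1

1


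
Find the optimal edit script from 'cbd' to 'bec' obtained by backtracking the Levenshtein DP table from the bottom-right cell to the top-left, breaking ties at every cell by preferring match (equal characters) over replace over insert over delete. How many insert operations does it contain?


Edit distance = 3. Backtracking from cell (3, 3) with preference match > replace > insert > delete,
then listing the resulting alignment 'cbd' -> 'bec' left to right:
  Step 1: replace c->b
  Step 2: replace b->e
  Step 3: replace d->c
Total insertions: 0

0


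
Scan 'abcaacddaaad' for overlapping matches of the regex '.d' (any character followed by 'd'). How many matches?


Pattern: .d means any character followed by 'd'.
Scanning 'abcaacddaaad' position-by-position:
  Pos 0: window 'ab' -> no
  Pos 1: window 'bc' -> no
  Pos 2: window 'ca' -> no
  Pos 3: window 'aa' -> no
  Pos 4: window 'ac' -> no
  Pos 5: window 'cd' -> MATCH
  Pos 6: window 'dd' -> MATCH
  Pos 7: window 'da' -> no
  Pos 8: window 'aa' -> no
  Pos 9: window 'aa' -> no
  Pos 10: window 'ad' -> MATCH
  Pos 11: window 'd' -> no
Total matches: 3

3


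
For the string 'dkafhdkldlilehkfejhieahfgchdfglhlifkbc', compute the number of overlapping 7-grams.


String 'dkafhdkldlilehkfejhieahfgchdfglhlifkbc' has length L = 38.
Number of overlapping n-grams = L - n + 1
Substituting: 38 - 7 + 1 = 32

32


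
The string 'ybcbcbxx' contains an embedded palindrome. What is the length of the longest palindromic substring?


Scanning 'ybcbcbxx' for palindromic substrings.
Substring at positions 1-5: 'bcbcb'.
Check: reverse('bcbcb') = 'bcbcb' -> palindrome confirmed.
Neighbouring characters ('y' / 'x') break symmetry, so it cannot extend further.
No longer palindromic substring exists; longest length = 5

5


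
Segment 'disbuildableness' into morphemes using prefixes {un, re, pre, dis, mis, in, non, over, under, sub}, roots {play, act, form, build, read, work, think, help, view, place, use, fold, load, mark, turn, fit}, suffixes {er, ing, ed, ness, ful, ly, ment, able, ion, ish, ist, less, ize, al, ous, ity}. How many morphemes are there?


Segmenting 'disbuildableness' against the inventory:
  'dis' -> prefix (morpheme 1)
  'build' -> root (morpheme 2)
  'able' -> suffix (morpheme 3)
  'ness' -> suffix (morpheme 4)
Total morphemes: 4

4


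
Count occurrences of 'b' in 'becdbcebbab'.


Scanning 'becdbcebbab' for 'b':
  Position 0: 'b' -> MATCH (count: 1)
  Position 4: 'b' -> MATCH (count: 2)
  Position 7: 'b' -> MATCH (count: 3)
  Position 8: 'b' -> MATCH (count: 4)
  Position 10: 'b' -> MATCH (count: 5)
Total occurrences of 'b': 5

5


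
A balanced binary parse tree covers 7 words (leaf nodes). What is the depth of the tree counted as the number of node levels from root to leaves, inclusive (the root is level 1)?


In a balanced binary tree with n leaves the deepest leaf is ceil(log2(n)) edges below the root,
so counting node levels inclusive of root and leaves gives ceil(log2(n)) + 1 levels.
log2(7) = 2.8074
ceil(2.8074) = 3
levels = 3 + 1 = 4

4


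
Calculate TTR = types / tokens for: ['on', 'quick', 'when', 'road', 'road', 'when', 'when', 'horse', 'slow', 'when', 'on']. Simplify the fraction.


Tokens: 11
Unique types: ('horse', 'on', 'quick', 'road', 'slow', 'when') = 6
TTR = 6/11
Already in lowest terms.

6/11


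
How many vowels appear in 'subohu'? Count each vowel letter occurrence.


Scanning each character of 'subohu':
  Position 1: 's' -> consonant (running count: 0)
  Position 2: 'u' -> vowel (running count: 1)
  Position 3: 'b' -> consonant (running count: 1)
  Position 4: 'o' -> vowel (running count: 2)
  Position 5: 'h' -> consonant (running count: 2)
  Position 6: 'u' -> vowel (running count: 3)
Total vowels: 3

3


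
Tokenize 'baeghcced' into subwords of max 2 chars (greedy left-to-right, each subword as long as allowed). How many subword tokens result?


'baeghcced' has 9 characters.
Chunking with max size 2:
  Chunk 1: 'ba' (positions 0-1)
  Chunk 2: 'eg' (positions 2-3)
  Chunk 3: 'hc' (positions 4-5)
  Chunk 4: 'ce' (positions 6-7)
  Chunk 5: 'd' (positions 8-8)
Total chunks: ceil(9 / 2) = 5

5


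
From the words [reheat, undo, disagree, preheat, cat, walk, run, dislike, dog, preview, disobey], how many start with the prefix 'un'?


Checking each word for prefix 'un':
  'reheat' -> no (count: 0)
  'undo' -> YES, starts with 'un' (count: 1)
  'disagree' -> no (count: 1)
  'preheat' -> no (count: 1)
  'cat' -> no (count: 1)
  'walk' -> no (count: 1)
  'run' -> no (count: 1)
  'dislike' -> no (count: 1)
  'dog' -> no (count: 1)
  'preview' -> no (count: 1)
  'disobey' -> no (count: 1)
Total with prefix 'un': 1

1


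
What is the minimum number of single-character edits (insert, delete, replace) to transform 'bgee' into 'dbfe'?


Building DP table for s1='bgee' (len 4) and s2='dbfe' (len 4):
       d  b  f  e
    0  1  2  3  4
  b 1  1  1  2  3
  g 2  2  2  2  3
  e 3  3  3  3  2
  e 4  4  4  4  3
Edit distance = dp[4][4] = 3

3


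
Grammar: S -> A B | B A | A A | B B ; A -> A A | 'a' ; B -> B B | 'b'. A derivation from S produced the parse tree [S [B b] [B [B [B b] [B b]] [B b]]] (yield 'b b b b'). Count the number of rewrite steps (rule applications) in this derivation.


Every bracketed nonterminal node [X ...] in the tree is produced by exactly one rule application.
Reading the tree off as a leftmost derivation:
  Step 1: S  =>  B B   (applied S -> B B)
  Step 2: B B  =>  b B   (applied B -> b)
  Step 3: b B  =>  b B B   (applied B -> B B)
  Step 4: b B B  =>  b B B B   (applied B -> B B)
  Step 5: b B B B  =>  b b B B   (applied B -> b)
  Step 6: b b B B  =>  b b b B   (applied B -> b)
  Step 7: b b b B  =>  b b b b   (applied B -> b)
Final yield: b b b b
Total rewrite steps: 7

7


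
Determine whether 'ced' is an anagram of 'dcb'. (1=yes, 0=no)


Sort characters of 'ced': 'cde'
Sort characters of 'dcb': 'bcd'
Sorted forms differ -> they are NOT anagrams
Result: 0

0


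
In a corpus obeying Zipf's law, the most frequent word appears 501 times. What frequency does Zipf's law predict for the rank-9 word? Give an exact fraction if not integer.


Zipf's law: freq(rank) = f1 / rank
f1 = 501, rank = 9
freq = 501 / 9
GCD(501, 9) = 3
Simplified: 167/3

167/3


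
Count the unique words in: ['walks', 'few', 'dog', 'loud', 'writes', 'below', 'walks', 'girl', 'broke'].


Listing all tokens and tracking unique types:
  Token 1: 'walks' -> NEW (unique so far: 1)
  Token 2: 'few' -> NEW (unique so far: 2)
  Token 3: 'dog' -> NEW (unique so far: 3)
  Token 4: 'loud' -> NEW (unique so far: 4)
  Token 5: 'writes' -> NEW (unique so far: 5)
  Token 6: 'below' -> NEW (unique so far: 6)
  Token 7: 'walks' -> duplicate (unique so far: 6)
  Token 8: 'girl' -> NEW (unique so far: 7)
  Token 9: 'broke' -> NEW (unique so far: 8)
Unique types: ('below', 'broke', 'dog', 'few', 'girl', 'loud', 'walks', 'writes')
Vocabulary size: 8

8


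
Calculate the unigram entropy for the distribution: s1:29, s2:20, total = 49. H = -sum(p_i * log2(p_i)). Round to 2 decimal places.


Computing entropy H = -sum(p_i * log2(p_i)):
  s1: p = 29/49 = 0.5918, -p*log2(p) = 0.4479
  s2: p = 20/49 = 0.4082, -p*log2(p) = 0.5277
H = sum of terms = 0.9756
Rounded to 2 decimals: 0.98

0.98


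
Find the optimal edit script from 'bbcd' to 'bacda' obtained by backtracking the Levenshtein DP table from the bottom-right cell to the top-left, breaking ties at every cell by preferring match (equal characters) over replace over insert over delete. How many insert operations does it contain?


Edit distance = 2. Backtracking from cell (4, 5) with preference match > replace > insert > delete,
then listing the resulting alignment 'bbcd' -> 'bacda' left to right:
  Step 1: keep 'b'
  Step 2: replace b->a
  Step 3: keep 'c'
  Step 4: keep 'd'
  Step 5: insert 'a' [insertion #1]
Total insertions: 1

1


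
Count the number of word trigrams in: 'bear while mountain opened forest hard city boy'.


Word trigrams from [8] words:
  Trigram 1: (bear while mountain)
  Trigram 2: (while mountain opened)
  Trigram 3: (mountain opened forest)
  Trigram 4: (opened forest hard)
  Trigram 5: (forest hard city)
  Trigram 6: (hard city boy)
Total word trigrams: 8 - 2 = 6

6


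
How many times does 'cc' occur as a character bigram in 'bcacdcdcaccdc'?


Scanning 'bcacdcdcaccdc' for bigram 'cc':
  Position 0: 'bc' -> no
  Position 1: 'ca' -> no
  Position 2: 'ac' -> no
  Position 3: 'cd' -> no
  Position 4: 'dc' -> no
  Position 5: 'cd' -> no
  Position 6: 'dc' -> no
  Position 7: 'ca' -> no
  Position 8: 'ac' -> no
  Position 9: 'cc' -> MATCH
  Position 10: 'cd' -> no
  Position 11: 'dc' -> no
Total matches: 1

1


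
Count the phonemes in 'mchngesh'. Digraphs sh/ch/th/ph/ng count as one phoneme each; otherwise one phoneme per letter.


Parsing 'mchngesh' greedily, digraphs first:
  'm' -> consonant phoneme (phonemes so far: 1)
  'ch' -> digraph (1 consonant phoneme) (phonemes so far: 2)
  'ng' -> digraph (1 consonant phoneme) (phonemes so far: 3)
  'e' -> vowel phoneme (phonemes so far: 4)
  'sh' -> digraph (1 consonant phoneme) (phonemes so far: 5)
Total phonemes: 5

5


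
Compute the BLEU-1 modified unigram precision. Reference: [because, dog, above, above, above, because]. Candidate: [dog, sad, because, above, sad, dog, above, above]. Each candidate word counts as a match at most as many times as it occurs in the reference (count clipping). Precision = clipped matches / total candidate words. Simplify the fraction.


Reference word counts: {'above': 3, 'because': 2, 'dog': 1}
Checking each candidate word (with clipping):
  'dog' -> in reference (ref count 1, used 1/1) -> match (matches: 1)
  'sad' -> not in reference -> no match (matches: 1)
  'because' -> in reference (ref count 2, used 1/2) -> match (matches: 2)
  'above' -> in reference (ref count 3, used 1/3) -> match (matches: 3)
  'sad' -> not in reference -> no match (matches: 3)
  'dog' -> ref count 1 already used up (1/1) -> clipped, no match (matches: 3)
  'above' -> in reference (ref count 3, used 2/3) -> match (matches: 4)
  'above' -> in reference (ref count 3, used 3/3) -> match (matches: 5)
Clipped matches: 5, Candidate length: 8
Precision = 5/8

5/8


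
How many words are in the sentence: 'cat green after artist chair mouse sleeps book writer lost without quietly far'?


Counting words by splitting on spaces:
  Word 1: 'cat'
  Word 2: 'green'
  Word 3: 'after'
  Word 4: 'artist'
  Word 5: 'chair'
  Word 6: 'mouse'
  Word 7: 'sleeps'
  Word 8: 'book'
  Word 9: 'writer'
  Word 10: 'lost'
  Word 11: 'without'
  Word 12: 'quietly'
  Word 13: 'far'
Total words: 13

13


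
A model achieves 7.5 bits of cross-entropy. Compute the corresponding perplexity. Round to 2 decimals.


Perplexity formula: PP = 2^H
H = 7.5
PP = 2^7.5
Decompose: 2^7.5 = 2^7 * 2^0.5 = 2^7 * sqrt(2)
2^7 = 128, sqrt(2) ~ 1.4142136
PP ~ 128 * 1.4142136 = 181.0193408
Rounded to 2 decimals: 181.02

181.02


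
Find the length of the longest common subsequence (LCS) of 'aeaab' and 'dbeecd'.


DP table for LCS of 'aeaab' and 'dbeecd':
       d  b  e  e  c  d
    0  0  0  0  0  0  0
  a 0  0  0  0  0  0  0
  e 0  0  0  1  1  1  1
  a 0  0  0  1  1  1  1
  a 0  0  0  1  1  1  1
  b 0  0  1  1  1  1  1
LCS: 'e'
LCS length = 1

1


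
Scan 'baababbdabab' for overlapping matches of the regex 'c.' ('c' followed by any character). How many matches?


Pattern: c. means 'c' followed by any character.
Scanning 'baababbdabab' position-by-position:
  Pos 0: window 'ba' -> no
  Pos 1: window 'aa' -> no
  Pos 2: window 'ab' -> no
  Pos 3: window 'ba' -> no
  Pos 4: window 'ab' -> no
  Pos 5: window 'bb' -> no
  Pos 6: window 'bd' -> no
  Pos 7: window 'da' -> no
  Pos 8: window 'ab' -> no
  Pos 9: window 'ba' -> no
  Pos 10: window 'ab' -> no
  Pos 11: window 'b' -> no
Total matches: 0

0


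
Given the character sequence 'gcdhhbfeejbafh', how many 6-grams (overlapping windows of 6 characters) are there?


String 'gcdhhbfeejbafh' has length L = 14.
Number of overlapping n-grams = L - n + 1
Substituting: 14 - 6 + 1 = 9

9


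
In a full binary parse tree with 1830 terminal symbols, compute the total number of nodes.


Leaf nodes (terminals): 1830
Internal nodes = n - 1 = 1830 - 1 = 1829
Total = leaves + internal = 1830 + 1829 = 3659

3659


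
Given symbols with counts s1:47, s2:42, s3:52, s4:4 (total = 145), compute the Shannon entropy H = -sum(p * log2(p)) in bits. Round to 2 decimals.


Computing entropy H = -sum(p_i * log2(p_i)):
  s1: p = 47/145 = 0.3241, -p*log2(p) = 0.5268
  s2: p = 42/145 = 0.2897, -p*log2(p) = 0.5178
  s3: p = 52/145 = 0.3586, -p*log2(p) = 0.5306
  s4: p = 4/145 = 0.0276, -p*log2(p) = 0.1429
H = sum of terms = 1.7181
Rounded to 2 decimals: 1.72

1.72


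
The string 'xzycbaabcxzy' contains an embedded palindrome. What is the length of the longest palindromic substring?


Scanning 'xzycbaabcxzy' for palindromic substrings.
Substring at positions 3-8: 'cbaabc'.
Check: reverse('cbaabc') = 'cbaabc' -> palindrome confirmed.
Neighbouring characters ('y' / 'x') break symmetry, so it cannot extend further.
No longer palindromic substring exists; longest length = 6

6


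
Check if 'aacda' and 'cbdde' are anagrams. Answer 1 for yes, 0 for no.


Sort characters of 'aacda': 'aaacd'
Sort characters of 'cbdde': 'bcdde'
Sorted forms differ -> they are NOT anagrams
Result: 0

0


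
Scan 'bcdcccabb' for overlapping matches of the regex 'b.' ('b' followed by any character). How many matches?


Pattern: b. means 'b' followed by any character.
Scanning 'bcdcccabb' position-by-position:
  Pos 0: window 'bc' -> MATCH
  Pos 1: window 'cd' -> no
  Pos 2: window 'dc' -> no
  Pos 3: window 'cc' -> no
  Pos 4: window 'cc' -> no
  Pos 5: window 'ca' -> no
  Pos 6: window 'ab' -> no
  Pos 7: window 'bb' -> MATCH
  Pos 8: window 'b' -> no
Total matches: 2

2


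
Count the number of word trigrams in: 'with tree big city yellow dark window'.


Word trigrams from [7] words:
  Trigram 1: (with tree big)
  Trigram 2: (tree big city)
  Trigram 3: (big city yellow)
  Trigram 4: (city yellow dark)
  Trigram 5: (yellow dark window)
Total word trigrams: 7 - 2 = 5

5


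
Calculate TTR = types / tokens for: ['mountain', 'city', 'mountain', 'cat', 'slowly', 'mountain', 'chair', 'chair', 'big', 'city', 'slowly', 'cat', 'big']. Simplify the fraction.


Tokens: 13
Unique types: ('big', 'cat', 'chair', 'city', 'mountain', 'slowly') = 6
TTR = 6/13
Already in lowest terms.

6/13


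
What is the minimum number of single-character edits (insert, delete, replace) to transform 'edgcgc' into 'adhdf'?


Building DP table for s1='edgcgc' (len 6) and s2='adhdf' (len 5):
       a  d  h  d  f
    0  1  2  3  4  5
  e 1  1  2  3  4  5
  d 2  2  1  2  3  4
  g 3  3  2  2  3  4
  c 4  4  3  3  3  4
  g 5  5  4  4  4  4
  c 6  6  5  5  5  5
Edit distance = dp[6][5] = 5

5


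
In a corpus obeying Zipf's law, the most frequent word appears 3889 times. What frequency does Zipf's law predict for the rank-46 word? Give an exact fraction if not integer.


Zipf's law: freq(rank) = f1 / rank
f1 = 3889, rank = 46
freq = 3889 / 46
GCD(3889, 46) = 1
Simplified: 3889/46

3889/46


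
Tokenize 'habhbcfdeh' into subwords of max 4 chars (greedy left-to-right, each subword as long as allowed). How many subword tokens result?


'habhbcfdeh' has 10 characters.
Chunking with max size 4:
  Chunk 1: 'habh' (positions 0-3)
  Chunk 2: 'bcfd' (positions 4-7)
  Chunk 3: 'eh' (positions 8-9)
Total chunks: ceil(10 / 4) = 3

3


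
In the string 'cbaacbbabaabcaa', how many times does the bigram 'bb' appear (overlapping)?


Scanning 'cbaacbbabaabcaa' for bigram 'bb':
  Position 0: 'cb' -> no
  Position 1: 'ba' -> no
  Position 2: 'aa' -> no
  Position 3: 'ac' -> no
  Position 4: 'cb' -> no
  Position 5: 'bb' -> MATCH
  Position 6: 'ba' -> no
  Position 7: 'ab' -> no
  Position 8: 'ba' -> no
  Position 9: 'aa' -> no
  Position 10: 'ab' -> no
  Position 11: 'bc' -> no
  Position 12: 'ca' -> no
  Position 13: 'aa' -> no
Total matches: 1

1


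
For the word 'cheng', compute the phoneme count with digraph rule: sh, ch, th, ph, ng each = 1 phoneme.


Parsing 'cheng' greedily, digraphs first:
  'ch' -> digraph (1 consonant phoneme) (phonemes so far: 1)
  'e' -> vowel phoneme (phonemes so far: 2)
  'ng' -> digraph (1 consonant phoneme) (phonemes so far: 3)
Total phonemes: 3

3


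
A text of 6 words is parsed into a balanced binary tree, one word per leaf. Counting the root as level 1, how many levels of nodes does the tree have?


In a balanced binary tree with n leaves the deepest leaf is ceil(log2(n)) edges below the root,
so counting node levels inclusive of root and leaves gives ceil(log2(n)) + 1 levels.
log2(6) = 2.5850
ceil(2.5850) = 3
levels = 3 + 1 = 4

4


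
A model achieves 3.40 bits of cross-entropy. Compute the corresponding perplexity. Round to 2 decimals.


Perplexity formula: PP = 2^H
H = 3.40
PP = 2^3.40
Decompose: 2^3.40 = 2^3 * 2^0.40
2^3 = 8, 2^0.40 ~ 1.3195079
PP ~ 8 * 1.3195079 = 10.5560632
Rounded to 2 decimals: 10.56

10.56


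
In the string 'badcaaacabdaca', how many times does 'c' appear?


Scanning 'badcaaacabdaca' for 'c':
  Position 3: 'c' -> MATCH (count: 1)
  Position 7: 'c' -> MATCH (count: 2)
  Position 12: 'c' -> MATCH (count: 3)
Total occurrences of 'c': 3

3


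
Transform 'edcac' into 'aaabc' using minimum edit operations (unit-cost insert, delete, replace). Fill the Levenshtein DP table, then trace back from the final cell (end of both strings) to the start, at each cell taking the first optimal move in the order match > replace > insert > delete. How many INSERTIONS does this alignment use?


Edit distance = 4. Backtracking from cell (5, 5) with preference match > replace > insert > delete,
then listing the resulting alignment 'edcac' -> 'aaabc' left to right:
  Step 1: replace e->a
  Step 2: replace d->a
  Step 3: replace c->a
  Step 4: replace a->b
  Step 5: keep 'c'
Total insertions: 0

0


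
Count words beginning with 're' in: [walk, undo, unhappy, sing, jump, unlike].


Checking each word for prefix 're':
  'walk' -> no (count: 0)
  'undo' -> no (count: 0)
  'unhappy' -> no (count: 0)
  'sing' -> no (count: 0)
  'jump' -> no (count: 0)
  'unlike' -> no (count: 0)
Total with prefix 're': 0

0


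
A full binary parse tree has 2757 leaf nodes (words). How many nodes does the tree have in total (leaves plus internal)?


Leaf nodes (terminals): 2757
Internal nodes = n - 1 = 2757 - 1 = 2756
Total = leaves + internal = 2757 + 2756 = 5513

5513


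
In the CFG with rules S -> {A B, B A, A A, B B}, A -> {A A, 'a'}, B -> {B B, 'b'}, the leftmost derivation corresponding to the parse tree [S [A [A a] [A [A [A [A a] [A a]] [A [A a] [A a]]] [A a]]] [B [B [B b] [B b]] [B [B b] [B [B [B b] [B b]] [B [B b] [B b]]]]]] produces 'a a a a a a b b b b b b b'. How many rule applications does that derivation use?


Every bracketed nonterminal node [X ...] in the tree is produced by exactly one rule application.
Reading the tree off as a leftmost derivation:
  Step 1: S  =>  A B   (applied S -> A B)
  Step 2: A B  =>  A A B   (applied A -> A A)
  Step 3: A A B  =>  a A B   (applied A -> a)
  Step 4: a A B  =>  a A A B   (applied A -> A A)
  Step 5: a A A B  =>  a A A A B   (applied A -> A A)
  Step 6: a A A A B  =>  a A A A A B   (applied A -> A A)
  Step 7: a A A A A B  =>  a a A A A B   (applied A -> a)
  Step 8: a a A A A B  =>  a a a A A B   (applied A -> a)
  Step 9: a a a A A B  =>  a a a A A A B   (applied A -> A A)
  Step 10: a a a A A A B  =>  a a a a A A B   (applied A -> a)
  Step 11: a a a a A A B  =>  a a a a a A B   (applied A -> a)
  Step 12: a a a a a A B  =>  a a a a a a B   (applied A -> a)
  Step 13: a a a a a a B  =>  a a a a a a B B   (applied B -> B B)
  Step 14: a a a a a a B B  =>  a a a a a a B B B   (applied B -> B B)
  Step 15: a a a a a a B B B  =>  a a a a a a b B B   (applied B -> b)
  Step 16: a a a a a a b B B  =>  a a a a a a b b B   (applied B -> b)
  Step 17: a a a a a a b b B  =>  a a a a a a b b B B   (applied B -> B B)
  Step 18: a a a a a a b b B B  =>  a a a a a a b b b B   (applied B -> b)
  Step 19: a a a a a a b b b B  =>  a a a a a a b b b B B   (applied B -> B B)
  Step 20: a a a a a a b b b B B  =>  a a a a a a b b b B B B   (applied B -> B B)
  Step 21: a a a a a a b b b B B B  =>  a a a a a a b b b b B B   (applied B -> b)
  Step 22: a a a a a a b b b b B B  =>  a a a a a a b b b b b B   (applied B -> b)
  Step 23: a a a a a a b b b b b B  =>  a a a a a a b b b b b B B   (applied B -> B B)
  Step 24: a a a a a a b b b b b B B  =>  a a a a a a b b b b b b B   (applied B -> b)
  Step 25: a a a a a a b b b b b b B  =>  a a a a a a b b b b b b b   (applied B -> b)
Final yield: a a a a a a b b b b b b b
Total rewrite steps: 25

25


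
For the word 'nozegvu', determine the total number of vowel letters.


Scanning each character of 'nozegvu':
  Position 1: 'n' -> consonant (running count: 0)
  Position 2: 'o' -> vowel (running count: 1)
  Position 3: 'z' -> consonant (running count: 1)
  Position 4: 'e' -> vowel (running count: 2)
  Position 5: 'g' -> consonant (running count: 2)
  Position 6: 'v' -> consonant (running count: 2)
  Position 7: 'u' -> vowel (running count: 3)
Total vowels: 3

3


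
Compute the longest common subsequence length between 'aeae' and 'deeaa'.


DP table for LCS of 'aeae' and 'deeaa':
       d  e  e  a  a
    0  0  0  0  0  0
  a 0  0  0  0  1  1
  e 0  0  1  1  1  1
  a 0  0  1  1  2  2
  e 0  0  1  2  2  2
LCS: 'aa'
LCS length = 2

2


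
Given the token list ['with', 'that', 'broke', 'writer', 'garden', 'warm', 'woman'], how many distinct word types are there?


Listing all tokens and tracking unique types:
  Token 1: 'with' -> NEW (unique so far: 1)
  Token 2: 'that' -> NEW (unique so far: 2)
  Token 3: 'broke' -> NEW (unique so far: 3)
  Token 4: 'writer' -> NEW (unique so far: 4)
  Token 5: 'garden' -> NEW (unique so far: 5)
  Token 6: 'warm' -> NEW (unique so far: 6)
  Token 7: 'woman' -> NEW (unique so far: 7)
Unique types: ('broke', 'garden', 'that', 'warm', 'with', 'woman', 'writer')
Vocabulary size: 7

7


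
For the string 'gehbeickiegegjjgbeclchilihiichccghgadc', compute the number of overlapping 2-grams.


String 'gehbeickiegegjjgbeclchilihiichccghgadc' has length L = 38.
Number of overlapping n-grams = L - n + 1
Substituting: 38 - 2 + 1 = 37

37


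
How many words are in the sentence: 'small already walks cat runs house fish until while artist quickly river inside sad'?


Counting words by splitting on spaces:
  Word 1: 'small'
  Word 2: 'already'
  Word 3: 'walks'
  Word 4: 'cat'
  Word 5: 'runs'
  Word 6: 'house'
  Word 7: 'fish'
  Word 8: 'until'
  Word 9: 'while'
  Word 10: 'artist'
  Word 11: 'quickly'
  Word 12: 'river'
  Word 13: 'inside'
  Word 14: 'sad'
Total words: 14

14


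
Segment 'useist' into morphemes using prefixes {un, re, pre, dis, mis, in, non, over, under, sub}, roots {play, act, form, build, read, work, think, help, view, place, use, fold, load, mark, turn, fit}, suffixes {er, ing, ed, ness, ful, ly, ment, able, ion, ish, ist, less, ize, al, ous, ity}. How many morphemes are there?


Segmenting 'useist' against the inventory:
  'use' -> root (morpheme 1)
  'ist' -> suffix (morpheme 2)
Total morphemes: 2

2


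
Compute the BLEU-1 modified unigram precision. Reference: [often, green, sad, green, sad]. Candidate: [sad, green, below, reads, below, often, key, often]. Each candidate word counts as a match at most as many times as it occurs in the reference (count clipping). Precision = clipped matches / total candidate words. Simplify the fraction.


Reference word counts: {'green': 2, 'often': 1, 'sad': 2}
Checking each candidate word (with clipping):
  'sad' -> in reference (ref count 2, used 1/2) -> match (matches: 1)
  'green' -> in reference (ref count 2, used 1/2) -> match (matches: 2)
  'below' -> not in reference -> no match (matches: 2)
  'reads' -> not in reference -> no match (matches: 2)
  'below' -> not in reference -> no match (matches: 2)
  'often' -> in reference (ref count 1, used 1/1) -> match (matches: 3)
  'key' -> not in reference -> no match (matches: 3)
  'often' -> ref count 1 already used up (1/1) -> clipped, no match (matches: 3)
Clipped matches: 3, Candidate length: 8
Precision = 3/8

3/8


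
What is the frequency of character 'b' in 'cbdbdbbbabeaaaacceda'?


Scanning 'cbdbdbbbabeaaaacceda' for 'b':
  Position 1: 'b' -> MATCH (count: 1)
  Position 3: 'b' -> MATCH (count: 2)
  Position 5: 'b' -> MATCH (count: 3)
  Position 6: 'b' -> MATCH (count: 4)
  Position 7: 'b' -> MATCH (count: 5)
  Position 9: 'b' -> MATCH (count: 6)
Total occurrences of 'b': 6

6


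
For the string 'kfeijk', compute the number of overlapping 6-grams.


String 'kfeijk' has length L = 6.
Number of overlapping n-grams = L - n + 1
Substituting: 6 - 6 + 1 = 1

1


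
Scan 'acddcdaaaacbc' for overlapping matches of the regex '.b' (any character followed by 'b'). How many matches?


Pattern: .b means any character followed by 'b'.
Scanning 'acddcdaaaacbc' position-by-position:
  Pos 0: window 'ac' -> no
  Pos 1: window 'cd' -> no
  Pos 2: window 'dd' -> no
  Pos 3: window 'dc' -> no
  Pos 4: window 'cd' -> no
  Pos 5: window 'da' -> no
  Pos 6: window 'aa' -> no
  Pos 7: window 'aa' -> no
  Pos 8: window 'aa' -> no
  Pos 9: window 'ac' -> no
  Pos 10: window 'cb' -> MATCH
  Pos 11: window 'bc' -> no
  Pos 12: window 'c' -> no
Total matches: 1

1


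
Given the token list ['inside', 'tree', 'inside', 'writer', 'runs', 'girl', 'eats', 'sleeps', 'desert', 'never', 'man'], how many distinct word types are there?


Listing all tokens and tracking unique types:
  Token 1: 'inside' -> NEW (unique so far: 1)
  Token 2: 'tree' -> NEW (unique so far: 2)
  Token 3: 'inside' -> duplicate (unique so far: 2)
  Token 4: 'writer' -> NEW (unique so far: 3)
  Token 5: 'runs' -> NEW (unique so far: 4)
  Token 6: 'girl' -> NEW (unique so far: 5)
  Token 7: 'eats' -> NEW (unique so far: 6)
  Token 8: 'sleeps' -> NEW (unique so far: 7)
  Token 9: 'desert' -> NEW (unique so far: 8)
  Token 10: 'never' -> NEW (unique so far: 9)
  Token 11: 'man' -> NEW (unique so far: 10)
Unique types: ('desert', 'eats', 'girl', 'inside', 'man', 'never', 'runs', 'sleeps', 'tree', 'writer')
Vocabulary size: 10

10


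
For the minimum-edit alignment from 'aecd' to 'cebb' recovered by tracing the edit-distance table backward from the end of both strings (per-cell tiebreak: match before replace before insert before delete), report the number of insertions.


Edit distance = 3. Backtracking from cell (4, 4) with preference match > replace > insert > delete,
then listing the resulting alignment 'aecd' -> 'cebb' left to right:
  Step 1: replace a->c
  Step 2: keep 'e'
  Step 3: replace c->b
  Step 4: replace d->b
Total insertions: 0

0


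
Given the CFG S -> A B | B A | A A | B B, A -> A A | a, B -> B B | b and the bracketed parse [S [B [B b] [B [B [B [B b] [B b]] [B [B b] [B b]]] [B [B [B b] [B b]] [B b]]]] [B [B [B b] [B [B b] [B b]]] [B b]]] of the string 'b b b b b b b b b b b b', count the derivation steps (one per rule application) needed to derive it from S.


Every bracketed nonterminal node [X ...] in the tree is produced by exactly one rule application.
Reading the tree off as a leftmost derivation:
  Step 1: S  =>  B B   (applied S -> B B)
  Step 2: B B  =>  B B B   (applied B -> B B)
  Step 3: B B B  =>  b B B   (applied B -> b)
  Step 4: b B B  =>  b B B B   (applied B -> B B)
  Step 5: b B B B  =>  b B B B B   (applied B -> B B)
  Step 6: b B B B B  =>  b B B B B B   (applied B -> B B)
  Step 7: b B B B B B  =>  b b B B B B   (applied B -> b)
  Step 8: b b B B B B  =>  b b b B B B   (applied B -> b)
  Step 9: b b b B B B  =>  b b b B B B B   (applied B -> B B)
  Step 10: b b b B B B B  =>  b b b b B B B   (applied B -> b)
  Step 11: b b b b B B B  =>  b b b b b B B   (applied B -> b)
  Step 12: b b b b b B B  =>  b b b b b B B B   (applied B -> B B)
  Step 13: b b b b b B B B  =>  b b b b b B B B B   (applied B -> B B)
  Step 14: b b b b b B B B B  =>  b b b b b b B B B   (applied B -> b)
  Step 15: b b b b b b B B B  =>  b b b b b b b B B   (applied B -> b)
  Step 16: b b b b b b b B B  =>  b b b b b b b b B   (applied B -> b)
  Step 17: b b b b b b b b B  =>  b b b b b b b b B B   (applied B -> B B)
  Step 18: b b b b b b b b B B  =>  b b b b b b b b B B B   (applied B -> B B)
  Step 19: b b b b b b b b B B B  =>  b b b b b b b b b B B   (applied B -> b)
  Step 20: b b b b b b b b b B B  =>  b b b b b b b b b B B B   (applied B -> B B)
  Step 21: b b b b b b b b b B B B  =>  b b b b b b b b b b B B   (applied B -> b)
  Step 22: b b b b b b b b b b B B  =>  b b b b b b b b b b b B   (applied B -> b)
  Step 23: b b b b b b b b b b b B  =>  b b b b b b b b b b b b   (applied B -> b)
Final yield: b b b b b b b b b b b b
Total rewrite steps: 23

23


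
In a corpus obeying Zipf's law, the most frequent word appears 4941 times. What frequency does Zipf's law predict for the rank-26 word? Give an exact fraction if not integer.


Zipf's law: freq(rank) = f1 / rank
f1 = 4941, rank = 26
freq = 4941 / 26
GCD(4941, 26) = 1
Simplified: 4941/26

4941/26


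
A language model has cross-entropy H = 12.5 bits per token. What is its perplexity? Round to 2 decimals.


Perplexity formula: PP = 2^H
H = 12.5
PP = 2^12.5
Decompose: 2^12.5 = 2^12 * 2^0.5 = 2^12 * sqrt(2)
2^12 = 4096, sqrt(2) ~ 1.4142136
PP ~ 4096 * 1.4142136 = 5792.6189056
Rounded to 2 decimals: 5792.62

5792.62


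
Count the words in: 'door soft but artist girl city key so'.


Counting words by splitting on spaces:
  Word 1: 'door'
  Word 2: 'soft'
  Word 3: 'but'
  Word 4: 'artist'
  Word 5: 'girl'
  Word 6: 'city'
  Word 7: 'key'
  Word 8: 'so'
Total words: 8

8


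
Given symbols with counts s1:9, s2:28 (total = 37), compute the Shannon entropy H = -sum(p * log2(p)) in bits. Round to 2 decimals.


Computing entropy H = -sum(p_i * log2(p_i)):
  s1: p = 9/37 = 0.2432, -p*log2(p) = 0.4961
  s2: p = 28/37 = 0.7568, -p*log2(p) = 0.3043
H = sum of terms = 0.8004
Rounded to 2 decimals: 0.80

0.80


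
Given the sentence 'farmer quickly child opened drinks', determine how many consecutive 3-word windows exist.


Word trigrams from [5] words:
  Trigram 1: (farmer quickly child)
  Trigram 2: (quickly child opened)
  Trigram 3: (child opened drinks)
Total word trigrams: 5 - 2 = 3

3


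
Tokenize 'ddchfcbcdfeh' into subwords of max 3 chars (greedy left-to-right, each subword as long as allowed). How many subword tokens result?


'ddchfcbcdfeh' has 12 characters.
Chunking with max size 3:
  Chunk 1: 'ddc' (positions 0-2)
  Chunk 2: 'hfc' (positions 3-5)
  Chunk 3: 'bcd' (positions 6-8)
  Chunk 4: 'feh' (positions 9-11)
Total chunks: ceil(12 / 3) = 4

4


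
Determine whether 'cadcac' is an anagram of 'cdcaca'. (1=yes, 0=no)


Sort characters of 'cadcac': 'aacccd'
Sort characters of 'cdcaca': 'aacccd'
Sorted forms match -> they ARE anagrams
Result: 1

1


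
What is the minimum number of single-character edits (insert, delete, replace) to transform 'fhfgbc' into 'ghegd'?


Building DP table for s1='fhfgbc' (len 6) and s2='ghegd' (len 5):
       g  h  e  g  d
    0  1  2  3  4  5
  f 1  1  2  3  4  5
  h 2  2  1  2  3  4
  f 3  3  2  2  3  4
  g 4  3  3  3  2  3
  b 5  4  4  4  3  3
  c 6  5  5  5  4  4
Edit distance = dp[6][5] = 4

4


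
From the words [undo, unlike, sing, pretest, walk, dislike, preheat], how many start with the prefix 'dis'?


Checking each word for prefix 'dis':
  'undo' -> no (count: 0)
  'unlike' -> no (count: 0)
  'sing' -> no (count: 0)
  'pretest' -> no (count: 0)
  'walk' -> no (count: 0)
  'dislike' -> YES, starts with 'dis' (count: 1)
  'preheat' -> no (count: 1)
Total with prefix 'dis': 1

1


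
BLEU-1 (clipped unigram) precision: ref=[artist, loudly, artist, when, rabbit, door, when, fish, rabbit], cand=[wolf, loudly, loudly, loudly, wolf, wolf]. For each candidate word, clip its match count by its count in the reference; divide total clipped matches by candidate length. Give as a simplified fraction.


Reference word counts: {'artist': 2, 'door': 1, 'fish': 1, 'loudly': 1, 'rabbit': 2, 'when': 2}
Checking each candidate word (with clipping):
  'wolf' -> not in reference -> no match (matches: 0)
  'loudly' -> in reference (ref count 1, used 1/1) -> match (matches: 1)
  'loudly' -> ref count 1 already used up (1/1) -> clipped, no match (matches: 1)
  'loudly' -> ref count 1 already used up (1/1) -> clipped, no match (matches: 1)
  'wolf' -> not in reference -> no match (matches: 1)
  'wolf' -> not in reference -> no match (matches: 1)
Clipped matches: 1, Candidate length: 6
Precision = 1/6

1/6


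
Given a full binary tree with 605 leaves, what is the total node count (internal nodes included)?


Leaf nodes (terminals): 605
Internal nodes = n - 1 = 605 - 1 = 604
Total = leaves + internal = 605 + 604 = 1209

1209


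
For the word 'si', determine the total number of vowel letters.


Scanning each character of 'si':
  Position 1: 's' -> consonant (running count: 0)
  Position 2: 'i' -> vowel (running count: 1)
Total vowels: 1

1


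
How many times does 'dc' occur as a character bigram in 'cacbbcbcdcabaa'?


Scanning 'cacbbcbcdcabaa' for bigram 'dc':
  Position 0: 'ca' -> no
  Position 1: 'ac' -> no
  Position 2: 'cb' -> no
  Position 3: 'bb' -> no
  Position 4: 'bc' -> no
  Position 5: 'cb' -> no
  Position 6: 'bc' -> no
  Position 7: 'cd' -> no
  Position 8: 'dc' -> MATCH
  Position 9: 'ca' -> no
  Position 10: 'ab' -> no
  Position 11: 'ba' -> no
  Position 12: 'aa' -> no
Total matches: 1

1


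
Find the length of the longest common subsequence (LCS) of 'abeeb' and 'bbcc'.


DP table for LCS of 'abeeb' and 'bbcc':
       b  b  c  c
    0  0  0  0  0
  a 0  0  0  0  0
  b 0  1  1  1  1
  e 0  1  1  1  1
  e 0  1  1  1  1
  b 0  1  2  2  2
LCS: 'bb'
LCS length = 2

2


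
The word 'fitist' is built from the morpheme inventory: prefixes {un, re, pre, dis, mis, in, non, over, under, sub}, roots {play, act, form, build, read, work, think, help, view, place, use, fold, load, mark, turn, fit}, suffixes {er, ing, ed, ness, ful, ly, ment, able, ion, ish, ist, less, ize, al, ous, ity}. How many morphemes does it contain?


Segmenting 'fitist' against the inventory:
  'fit' -> root (morpheme 1)
  'ist' -> suffix (morpheme 2)
Total morphemes: 2

2


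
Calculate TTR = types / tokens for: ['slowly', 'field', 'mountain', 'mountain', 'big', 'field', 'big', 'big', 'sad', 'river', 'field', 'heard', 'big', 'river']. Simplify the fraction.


Tokens: 14
Unique types: ('big', 'field', 'heard', 'mountain', 'river', 'sad', 'slowly') = 7
TTR = 7/14
Simplify: divide both by 7 -> 1/2
TTR = 1/2

1/2


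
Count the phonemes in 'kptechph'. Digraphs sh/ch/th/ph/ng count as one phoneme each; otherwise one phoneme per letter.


Parsing 'kptechph' greedily, digraphs first:
  'k' -> consonant phoneme (phonemes so far: 1)
  'p' -> consonant phoneme (phonemes so far: 2)
  't' -> consonant phoneme (phonemes so far: 3)
  'e' -> vowel phoneme (phonemes so far: 4)
  'ch' -> digraph (1 consonant phoneme) (phonemes so far: 5)
  'ph' -> digraph (1 consonant phoneme) (phonemes so far: 6)
Total phonemes: 6

6


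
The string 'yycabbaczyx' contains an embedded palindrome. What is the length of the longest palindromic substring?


Scanning 'yycabbaczyx' for palindromic substrings.
Substring at positions 2-7: 'cabbac'.
Check: reverse('cabbac') = 'cabbac' -> palindrome confirmed.
Neighbouring characters ('y' / 'z') break symmetry, so it cannot extend further.
No longer palindromic substring exists; longest length = 6

6


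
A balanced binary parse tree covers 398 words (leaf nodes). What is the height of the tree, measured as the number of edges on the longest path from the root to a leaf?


In a balanced binary tree with n leaves the deepest leaf is ceil(log2(n)) edges below the root.
log2(398) = 8.6366
ceil(8.6366) = 9
height (edges) = 9

9


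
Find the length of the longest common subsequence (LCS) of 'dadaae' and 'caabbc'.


DP table for LCS of 'dadaae' and 'caabbc':
       c  a  a  b  b  c
    0  0  0  0  0  0  0
  d 0  0  0  0  0  0  0
  a 0  0  1  1  1  1  1
  d 0  0  1  1  1  1  1
  a 0  0  1  2  2  2  2
  a 0  0  1  2  2  2  2
  e 0  0  1  2  2  2  2
LCS: 'aa'
LCS length = 2

2


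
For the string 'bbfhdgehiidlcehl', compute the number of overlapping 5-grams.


String 'bbfhdgehiidlcehl' has length L = 16.
Number of overlapping n-grams = L - n + 1
Substituting: 16 - 5 + 1 = 12

12


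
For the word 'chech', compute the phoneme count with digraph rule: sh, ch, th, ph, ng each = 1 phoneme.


Parsing 'chech' greedily, digraphs first:
  'ch' -> digraph (1 consonant phoneme) (phonemes so far: 1)
  'e' -> vowel phoneme (phonemes so far: 2)
  'ch' -> digraph (1 consonant phoneme) (phonemes so far: 3)
Total phonemes: 3

3


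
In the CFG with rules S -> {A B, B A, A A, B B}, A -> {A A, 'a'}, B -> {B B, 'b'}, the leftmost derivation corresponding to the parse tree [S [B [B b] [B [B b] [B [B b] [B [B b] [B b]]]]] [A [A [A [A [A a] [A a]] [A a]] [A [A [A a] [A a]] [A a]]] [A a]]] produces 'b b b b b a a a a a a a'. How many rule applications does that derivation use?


Every bracketed nonterminal node [X ...] in the tree is produced by exactly one rule application.
Reading the tree off as a leftmost derivation:
  Step 1: S  =>  B A   (applied S -> B A)
  Step 2: B A  =>  B B A   (applied B -> B B)
  Step 3: B B A  =>  b B A   (applied B -> b)
  Step 4: b B A  =>  b B B A   (applied B -> B B)
  Step 5: b B B A  =>  b b B A   (applied B -> b)
  Step 6: b b B A  =>  b b B B A   (applied B -> B B)
  Step 7: b b B B A  =>  b b b B A   (applied B -> b)
  Step 8: b b b B A  =>  b b b B B A   (applied B -> B B)
  Step 9: b b b B B A  =>  b b b b B A   (applied B -> b)
  Step 10: b b b b B A  =>  b b b b b A   (applied B -> b)
  Step 11: b b b b b A  =>  b b b b b A A   (applied A -> A A)
  Step 12: b b b b b A A  =>  b b b b b A A A   (applied A -> A A)
  Step 13: b b b b b A A A  =>  b b b b b A A A A   (applied A -> A A)
  Step 14: b b b b b A A A A  =>  b b b b b A A A A A   (applied A -> A A)
  Step 15: b b b b b A A A A A  =>  b b b b b a A A A A   (applied A -> a)
  Step 16: b b b b b a A A A A  =>  b b b b b a a A A A   (applied A -> a)
  Step 17: b b b b b a a A A A  =>  b b b b b a a a A A   (applied A -> a)
  Step 18: b b b b b a a a A A  =>  b b b b b a a a A A A   (applied A -> A A)
  Step 19: b b b b b a a a A A A  =>  b b b b b a a a A A A A   (applied A -> A A)
  Step 20: b b b b b a a a A A A A  =>  b b b b b a a a a A A A   (applied A -> a)
  Step 21: b b b b b a a a a A A A  =>  b b b b b a a a a a A A   (applied A -> a)
  Step 22: b b b b b a a a a a A A  =>  b b b b b a a a a a a A   (applied A -> a)
  Step 23: b b b b b a a a a a a A  =>  b b b b b a a a a a a a   (applied A -> a)
Final yield: b b b b b a a a a a a a
Total rewrite steps: 23

23
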